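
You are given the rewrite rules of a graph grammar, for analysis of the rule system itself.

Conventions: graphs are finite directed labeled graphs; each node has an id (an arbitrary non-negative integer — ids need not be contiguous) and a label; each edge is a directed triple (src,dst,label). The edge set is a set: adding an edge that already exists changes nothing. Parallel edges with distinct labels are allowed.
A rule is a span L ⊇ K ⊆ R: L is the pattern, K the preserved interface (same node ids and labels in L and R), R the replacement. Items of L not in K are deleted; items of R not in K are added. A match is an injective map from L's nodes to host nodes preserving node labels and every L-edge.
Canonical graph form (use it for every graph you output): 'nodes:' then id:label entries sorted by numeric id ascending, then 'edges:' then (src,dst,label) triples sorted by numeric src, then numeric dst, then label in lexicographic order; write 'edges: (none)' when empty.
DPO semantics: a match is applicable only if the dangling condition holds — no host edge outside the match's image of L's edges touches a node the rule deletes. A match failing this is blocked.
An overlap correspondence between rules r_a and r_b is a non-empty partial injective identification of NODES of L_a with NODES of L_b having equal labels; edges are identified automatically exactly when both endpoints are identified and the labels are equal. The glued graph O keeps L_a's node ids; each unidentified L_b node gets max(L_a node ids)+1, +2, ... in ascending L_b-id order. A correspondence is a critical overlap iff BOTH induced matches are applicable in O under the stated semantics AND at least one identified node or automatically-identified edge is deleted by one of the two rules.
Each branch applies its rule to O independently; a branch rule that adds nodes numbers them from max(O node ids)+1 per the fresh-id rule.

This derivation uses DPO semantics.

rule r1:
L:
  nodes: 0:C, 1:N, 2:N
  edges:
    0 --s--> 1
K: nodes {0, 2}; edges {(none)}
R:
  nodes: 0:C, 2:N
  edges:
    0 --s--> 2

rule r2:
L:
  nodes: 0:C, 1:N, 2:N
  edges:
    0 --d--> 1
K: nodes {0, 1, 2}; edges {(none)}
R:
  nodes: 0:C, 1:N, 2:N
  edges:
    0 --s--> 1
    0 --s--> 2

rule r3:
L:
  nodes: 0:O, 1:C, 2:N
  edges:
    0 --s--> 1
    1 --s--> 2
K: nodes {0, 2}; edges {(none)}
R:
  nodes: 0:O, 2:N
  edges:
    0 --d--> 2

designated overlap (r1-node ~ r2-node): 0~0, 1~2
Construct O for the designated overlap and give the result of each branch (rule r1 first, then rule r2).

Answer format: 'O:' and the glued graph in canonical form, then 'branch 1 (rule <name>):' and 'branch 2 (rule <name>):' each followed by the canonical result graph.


O:
nodes: 0:C, 1:N, 2:N, 3:N
edges: (0,1,s); (0,3,d)
branch 1 (rule r1):
nodes: 0:C, 2:N, 3:N
edges: (0,2,s); (0,3,d)
branch 2 (rule r2):
nodes: 0:C, 1:N, 2:N, 3:N
edges: (0,1,s); (0,3,s)


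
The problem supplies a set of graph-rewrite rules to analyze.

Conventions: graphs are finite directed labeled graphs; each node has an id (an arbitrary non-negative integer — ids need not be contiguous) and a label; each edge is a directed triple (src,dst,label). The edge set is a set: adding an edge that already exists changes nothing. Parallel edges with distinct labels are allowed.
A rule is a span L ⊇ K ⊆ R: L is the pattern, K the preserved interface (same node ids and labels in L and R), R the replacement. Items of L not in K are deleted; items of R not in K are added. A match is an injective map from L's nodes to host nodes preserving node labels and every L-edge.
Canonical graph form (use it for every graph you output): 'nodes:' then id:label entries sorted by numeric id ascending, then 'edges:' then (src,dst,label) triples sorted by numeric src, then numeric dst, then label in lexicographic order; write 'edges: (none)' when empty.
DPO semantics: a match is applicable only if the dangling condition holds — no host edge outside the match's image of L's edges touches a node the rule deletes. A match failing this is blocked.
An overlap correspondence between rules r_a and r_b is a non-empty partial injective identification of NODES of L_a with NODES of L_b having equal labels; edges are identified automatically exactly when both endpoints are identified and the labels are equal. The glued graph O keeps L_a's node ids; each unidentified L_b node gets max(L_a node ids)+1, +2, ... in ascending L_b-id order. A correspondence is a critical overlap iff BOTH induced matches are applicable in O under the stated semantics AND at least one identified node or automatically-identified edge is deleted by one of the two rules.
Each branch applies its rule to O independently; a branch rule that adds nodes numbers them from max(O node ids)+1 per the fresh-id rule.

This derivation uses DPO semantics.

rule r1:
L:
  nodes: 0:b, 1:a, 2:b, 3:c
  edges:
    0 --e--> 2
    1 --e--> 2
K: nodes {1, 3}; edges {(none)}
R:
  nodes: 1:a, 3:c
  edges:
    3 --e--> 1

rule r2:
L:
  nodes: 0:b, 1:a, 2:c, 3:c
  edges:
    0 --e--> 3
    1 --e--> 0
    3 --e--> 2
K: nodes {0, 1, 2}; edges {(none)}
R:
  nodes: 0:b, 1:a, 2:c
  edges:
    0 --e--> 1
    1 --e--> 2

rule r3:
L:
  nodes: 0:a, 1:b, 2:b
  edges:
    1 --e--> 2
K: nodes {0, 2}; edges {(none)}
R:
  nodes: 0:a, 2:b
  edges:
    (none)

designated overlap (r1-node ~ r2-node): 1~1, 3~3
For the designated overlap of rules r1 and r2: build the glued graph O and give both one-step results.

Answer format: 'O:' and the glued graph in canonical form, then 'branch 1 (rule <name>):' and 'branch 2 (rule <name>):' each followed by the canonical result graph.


O:
nodes: 0:b, 1:a, 2:b, 3:c, 4:b, 5:c
edges: (0,2,e); (1,2,e); (1,4,e); (3,5,e); (4,3,e)
branch 1 (rule r1):
nodes: 1:a, 3:c, 4:b, 5:c
edges: (1,4,e); (3,1,e); (3,5,e); (4,3,e)
branch 2 (rule r2):
nodes: 0:b, 1:a, 2:b, 4:b, 5:c
edges: (0,2,e); (1,2,e); (1,5,e); (4,1,e)


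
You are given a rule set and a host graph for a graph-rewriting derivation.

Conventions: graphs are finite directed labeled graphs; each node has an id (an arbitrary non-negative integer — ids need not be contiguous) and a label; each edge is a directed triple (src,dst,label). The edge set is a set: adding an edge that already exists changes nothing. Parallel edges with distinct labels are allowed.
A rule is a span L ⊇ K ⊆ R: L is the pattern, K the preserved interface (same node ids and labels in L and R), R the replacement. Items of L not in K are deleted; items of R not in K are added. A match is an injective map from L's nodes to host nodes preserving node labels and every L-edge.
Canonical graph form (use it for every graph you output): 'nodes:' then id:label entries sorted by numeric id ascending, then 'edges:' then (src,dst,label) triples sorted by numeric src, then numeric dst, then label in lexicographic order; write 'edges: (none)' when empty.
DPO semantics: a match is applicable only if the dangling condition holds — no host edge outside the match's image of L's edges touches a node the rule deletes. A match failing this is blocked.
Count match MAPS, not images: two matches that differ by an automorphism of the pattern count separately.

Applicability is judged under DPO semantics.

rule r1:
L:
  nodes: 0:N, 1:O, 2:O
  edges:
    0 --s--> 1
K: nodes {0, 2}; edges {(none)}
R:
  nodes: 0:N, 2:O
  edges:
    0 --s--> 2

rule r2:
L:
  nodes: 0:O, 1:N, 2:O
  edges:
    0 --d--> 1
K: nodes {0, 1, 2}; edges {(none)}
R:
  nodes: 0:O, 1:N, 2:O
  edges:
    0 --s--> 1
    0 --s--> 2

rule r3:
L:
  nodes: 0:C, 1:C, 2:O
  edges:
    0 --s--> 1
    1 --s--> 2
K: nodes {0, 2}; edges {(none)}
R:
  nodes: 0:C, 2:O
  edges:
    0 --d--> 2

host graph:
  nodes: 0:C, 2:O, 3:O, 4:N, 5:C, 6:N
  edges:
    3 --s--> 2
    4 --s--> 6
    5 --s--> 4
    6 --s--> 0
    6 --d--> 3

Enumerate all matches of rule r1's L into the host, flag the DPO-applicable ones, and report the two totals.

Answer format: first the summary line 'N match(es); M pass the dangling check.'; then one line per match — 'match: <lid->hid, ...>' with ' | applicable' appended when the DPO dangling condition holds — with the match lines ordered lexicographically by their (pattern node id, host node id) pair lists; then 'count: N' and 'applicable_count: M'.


0 match(es); 0 pass the dangling check.
count: 0
applicable_count: 0


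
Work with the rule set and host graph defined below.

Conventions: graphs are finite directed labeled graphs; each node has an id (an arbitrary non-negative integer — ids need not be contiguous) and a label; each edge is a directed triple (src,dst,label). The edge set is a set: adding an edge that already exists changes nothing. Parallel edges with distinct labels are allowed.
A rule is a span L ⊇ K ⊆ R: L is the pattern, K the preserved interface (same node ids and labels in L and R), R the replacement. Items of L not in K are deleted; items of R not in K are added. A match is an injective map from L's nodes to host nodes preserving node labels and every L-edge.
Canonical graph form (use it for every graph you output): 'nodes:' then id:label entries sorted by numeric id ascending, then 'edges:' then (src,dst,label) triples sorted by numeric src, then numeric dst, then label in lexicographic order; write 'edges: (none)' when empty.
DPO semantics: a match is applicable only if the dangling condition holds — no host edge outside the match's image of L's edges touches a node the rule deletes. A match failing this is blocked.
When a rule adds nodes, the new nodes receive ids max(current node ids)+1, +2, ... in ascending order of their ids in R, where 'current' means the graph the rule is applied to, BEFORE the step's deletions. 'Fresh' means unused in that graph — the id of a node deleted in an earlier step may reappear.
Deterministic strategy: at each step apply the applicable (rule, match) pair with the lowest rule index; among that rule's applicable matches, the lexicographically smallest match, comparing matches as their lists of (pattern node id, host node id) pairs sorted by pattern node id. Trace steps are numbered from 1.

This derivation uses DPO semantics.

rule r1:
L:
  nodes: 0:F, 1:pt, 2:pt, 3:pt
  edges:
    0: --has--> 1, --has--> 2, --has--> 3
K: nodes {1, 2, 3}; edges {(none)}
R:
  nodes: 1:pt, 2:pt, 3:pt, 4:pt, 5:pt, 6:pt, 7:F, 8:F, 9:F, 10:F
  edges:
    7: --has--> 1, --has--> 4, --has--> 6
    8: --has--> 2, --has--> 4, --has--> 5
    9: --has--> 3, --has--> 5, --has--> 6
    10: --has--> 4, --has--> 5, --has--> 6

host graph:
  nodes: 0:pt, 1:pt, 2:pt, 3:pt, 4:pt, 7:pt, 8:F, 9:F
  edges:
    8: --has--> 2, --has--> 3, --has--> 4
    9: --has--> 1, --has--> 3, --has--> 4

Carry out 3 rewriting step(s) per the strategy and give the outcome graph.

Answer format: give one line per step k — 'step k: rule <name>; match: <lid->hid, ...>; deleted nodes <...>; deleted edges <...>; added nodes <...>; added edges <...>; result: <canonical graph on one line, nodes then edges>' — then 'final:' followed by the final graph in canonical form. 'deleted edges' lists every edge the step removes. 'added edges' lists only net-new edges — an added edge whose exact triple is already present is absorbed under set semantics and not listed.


step 1: rule r1; match: 0->8, 1->2, 2->3, 3->4; deleted nodes 8; deleted edges (8,2,has); (8,3,has); (8,4,has); added nodes 10, 11, 12, 13, 14, 15, 16; added edges (13,2,has); (13,10,has); (13,12,has); (14,3,has); (14,10,has); (14,11,has); (15,4,has); (15,11,has); (15,12,has); (16,10,has); (16,11,has); (16,12,has); result: nodes: 0:pt, 1:pt, 2:pt, 3:pt, 4:pt, 7:pt, 9:F, 10:pt, 11:pt, 12:pt, 13:F, 14:F, 15:F, 16:F edges: (9,1,has); (9,3,has); (9,4,has); (13,2,has); (13,10,has); (13,12,has); (14,3,has); (14,10,has); (14,11,has); (15,4,has); (15,11,has); (15,12,has); (16,10,has); (16,11,has); (16,12,has)
step 2: rule r1; match: 0->9, 1->1, 2->3, 3->4; deleted nodes 9; deleted edges (9,1,has); (9,3,has); (9,4,has); added nodes 17, 18, 19, 20, 21, 22, 23; added edges (20,1,has); (20,17,has); (20,19,has); (21,3,has); (21,17,has); (21,18,has); (22,4,has); (22,18,has); (22,19,has); (23,17,has); (23,18,has); (23,19,has); result: nodes: 0:pt, 1:pt, 2:pt, 3:pt, 4:pt, 7:pt, 10:pt, 11:pt, 12:pt, 13:F, 14:F, 15:F, 16:F, 17:pt, 18:pt, 19:pt, 20:F, 21:F, 22:F, 23:F edges: (13,2,has); (13,10,has); (13,12,has); (14,3,has); (14,10,has); (14,11,has); (15,4,has); (15,11,has); (15,12,has); (16,10,has); (16,11,has); (16,12,has); (20,1,has); (20,17,has); (20,19,has); (21,3,has); (21,17,has); (21,18,has); (22,4,has); (22,18,has); (22,19,has); (23,17,has); (23,18,has); (23,19,has)
step 3: rule r1; match: 0->13, 1->2, 2->10, 3->12; deleted nodes 13; deleted edges (13,2,has); (13,10,has); (13,12,has); added nodes 24, 25, 26, 27, 28, 29, 30; added edges (27,2,has); (27,24,has); (27,26,has); (28,10,has); (28,24,has); (28,25,has); (29,12,has); (29,25,has); (29,26,has); (30,24,has); (30,25,has); (30,26,has); result: nodes: 0:pt, 1:pt, 2:pt, 3:pt, 4:pt, 7:pt, 10:pt, 11:pt, 12:pt, 14:F, 15:F, 16:F, 17:pt, 18:pt, 19:pt, 20:F, 21:F, 22:F, 23:F, 24:pt, 25:pt, 26:pt, 27:F, 28:F, 29:F, 30:F edges: (14,3,has); (14,10,has); (14,11,has); (15,4,has); (15,11,has); (15,12,has); (16,10,has); (16,11,has); (16,12,has); (20,1,has); (20,17,has); (20,19,has); (21,3,has); (21,17,has); (21,18,has); (22,4,has); (22,18,has); (22,19,has); (23,17,has); (23,18,has); (23,19,has); (27,2,has); (27,24,has); (27,26,has); (28,10,has); (28,24,has); (28,25,has); (29,12,has); (29,25,has); (29,26,has); (30,24,has); (30,25,has); (30,26,has)
final:
nodes: 0:pt, 1:pt, 2:pt, 3:pt, 4:pt, 7:pt, 10:pt, 11:pt, 12:pt, 14:F, 15:F, 16:F, 17:pt, 18:pt, 19:pt, 20:F, 21:F, 22:F, 23:F, 24:pt, 25:pt, 26:pt, 27:F, 28:F, 29:F, 30:F
edges: (14,3,has); (14,10,has); (14,11,has); (15,4,has); (15,11,has); (15,12,has); (16,10,has); (16,11,has); (16,12,has); (20,1,has); (20,17,has); (20,19,has); (21,3,has); (21,17,has); (21,18,has); (22,4,has); (22,18,has); (22,19,has); (23,17,has); (23,18,has); (23,19,has); (27,2,has); (27,24,has); (27,26,has); (28,10,has); (28,24,has); (28,25,has); (29,12,has); (29,25,has); (29,26,has); (30,24,has); (30,25,has); (30,26,has)


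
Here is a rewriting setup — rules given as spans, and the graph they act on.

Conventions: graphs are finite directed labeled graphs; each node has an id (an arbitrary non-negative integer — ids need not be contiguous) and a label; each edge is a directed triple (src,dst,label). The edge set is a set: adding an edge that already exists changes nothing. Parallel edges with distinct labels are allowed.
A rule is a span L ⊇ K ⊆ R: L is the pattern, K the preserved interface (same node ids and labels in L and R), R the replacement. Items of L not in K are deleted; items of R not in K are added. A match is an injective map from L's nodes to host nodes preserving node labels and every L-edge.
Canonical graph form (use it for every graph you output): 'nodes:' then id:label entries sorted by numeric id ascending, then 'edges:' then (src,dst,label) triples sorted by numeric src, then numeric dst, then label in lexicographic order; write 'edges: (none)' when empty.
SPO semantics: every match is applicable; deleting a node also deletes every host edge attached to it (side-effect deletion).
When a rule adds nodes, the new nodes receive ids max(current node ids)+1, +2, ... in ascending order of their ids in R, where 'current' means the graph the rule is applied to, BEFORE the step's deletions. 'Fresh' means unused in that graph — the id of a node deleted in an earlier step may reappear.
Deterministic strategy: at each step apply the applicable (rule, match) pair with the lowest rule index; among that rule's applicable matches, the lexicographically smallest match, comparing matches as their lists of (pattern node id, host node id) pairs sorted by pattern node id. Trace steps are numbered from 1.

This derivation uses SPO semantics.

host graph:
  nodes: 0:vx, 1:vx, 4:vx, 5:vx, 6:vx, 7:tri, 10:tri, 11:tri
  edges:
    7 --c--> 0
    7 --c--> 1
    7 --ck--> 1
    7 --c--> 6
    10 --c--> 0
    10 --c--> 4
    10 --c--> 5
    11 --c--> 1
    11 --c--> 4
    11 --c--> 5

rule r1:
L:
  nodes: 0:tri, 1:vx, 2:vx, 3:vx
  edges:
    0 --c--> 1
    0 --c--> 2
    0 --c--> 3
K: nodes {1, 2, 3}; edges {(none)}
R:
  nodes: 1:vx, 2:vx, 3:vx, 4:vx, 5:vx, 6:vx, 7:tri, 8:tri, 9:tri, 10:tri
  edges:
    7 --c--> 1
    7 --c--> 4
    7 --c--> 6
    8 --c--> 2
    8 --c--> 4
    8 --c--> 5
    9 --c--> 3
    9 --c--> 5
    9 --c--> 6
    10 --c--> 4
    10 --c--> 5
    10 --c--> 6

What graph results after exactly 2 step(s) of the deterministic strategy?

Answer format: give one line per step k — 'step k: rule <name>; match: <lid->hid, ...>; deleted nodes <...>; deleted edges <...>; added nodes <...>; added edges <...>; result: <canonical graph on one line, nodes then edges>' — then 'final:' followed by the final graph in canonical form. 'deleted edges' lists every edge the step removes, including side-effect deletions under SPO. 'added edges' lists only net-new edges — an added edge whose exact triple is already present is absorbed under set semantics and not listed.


step 1: rule r1; match: 0->7, 1->0, 2->1, 3->6; deleted nodes 7; deleted edges (7,0,c); (7,1,c); (7,1,ck); (7,6,c); added nodes 12, 13, 14, 15, 16, 17, 18; added edges (15,0,c); (15,12,c); (15,14,c); (16,1,c); (16,12,c); (16,13,c); (17,6,c); (17,13,c); (17,14,c); (18,12,c); (18,13,c); (18,14,c); result: nodes: 0:vx, 1:vx, 4:vx, 5:vx, 6:vx, 10:tri, 11:tri, 12:vx, 13:vx, 14:vx, 15:tri, 16:tri, 17:tri, 18:tri edges: (10,0,c); (10,4,c); (10,5,c); (11,1,c); (11,4,c); (11,5,c); (15,0,c); (15,12,c); (15,14,c); (16,1,c); (16,12,c); (16,13,c); (17,6,c); (17,13,c); (17,14,c); (18,12,c); (18,13,c); (18,14,c)
step 2: rule r1; match: 0->10, 1->0, 2->4, 3->5; deleted nodes 10; deleted edges (10,0,c); (10,4,c); (10,5,c); added nodes 19, 20, 21, 22, 23, 24, 25; added edges (22,0,c); (22,19,c); (22,21,c); (23,4,c); (23,19,c); (23,20,c); (24,5,c); (24,20,c); (24,21,c); (25,19,c); (25,20,c); (25,21,c); result: nodes: 0:vx, 1:vx, 4:vx, 5:vx, 6:vx, 11:tri, 12:vx, 13:vx, 14:vx, 15:tri, 16:tri, 17:tri, 18:tri, 19:vx, 20:vx, 21:vx, 22:tri, 23:tri, 24:tri, 25:tri edges: (11,1,c); (11,4,c); (11,5,c); (15,0,c); (15,12,c); (15,14,c); (16,1,c); (16,12,c); (16,13,c); (17,6,c); (17,13,c); (17,14,c); (18,12,c); (18,13,c); (18,14,c); (22,0,c); (22,19,c); (22,21,c); (23,4,c); (23,19,c); (23,20,c); (24,5,c); (24,20,c); (24,21,c); (25,19,c); (25,20,c); (25,21,c)
final:
nodes: 0:vx, 1:vx, 4:vx, 5:vx, 6:vx, 11:tri, 12:vx, 13:vx, 14:vx, 15:tri, 16:tri, 17:tri, 18:tri, 19:vx, 20:vx, 21:vx, 22:tri, 23:tri, 24:tri, 25:tri
edges: (11,1,c); (11,4,c); (11,5,c); (15,0,c); (15,12,c); (15,14,c); (16,1,c); (16,12,c); (16,13,c); (17,6,c); (17,13,c); (17,14,c); (18,12,c); (18,13,c); (18,14,c); (22,0,c); (22,19,c); (22,21,c); (23,4,c); (23,19,c); (23,20,c); (24,5,c); (24,20,c); (24,21,c); (25,19,c); (25,20,c); (25,21,c)


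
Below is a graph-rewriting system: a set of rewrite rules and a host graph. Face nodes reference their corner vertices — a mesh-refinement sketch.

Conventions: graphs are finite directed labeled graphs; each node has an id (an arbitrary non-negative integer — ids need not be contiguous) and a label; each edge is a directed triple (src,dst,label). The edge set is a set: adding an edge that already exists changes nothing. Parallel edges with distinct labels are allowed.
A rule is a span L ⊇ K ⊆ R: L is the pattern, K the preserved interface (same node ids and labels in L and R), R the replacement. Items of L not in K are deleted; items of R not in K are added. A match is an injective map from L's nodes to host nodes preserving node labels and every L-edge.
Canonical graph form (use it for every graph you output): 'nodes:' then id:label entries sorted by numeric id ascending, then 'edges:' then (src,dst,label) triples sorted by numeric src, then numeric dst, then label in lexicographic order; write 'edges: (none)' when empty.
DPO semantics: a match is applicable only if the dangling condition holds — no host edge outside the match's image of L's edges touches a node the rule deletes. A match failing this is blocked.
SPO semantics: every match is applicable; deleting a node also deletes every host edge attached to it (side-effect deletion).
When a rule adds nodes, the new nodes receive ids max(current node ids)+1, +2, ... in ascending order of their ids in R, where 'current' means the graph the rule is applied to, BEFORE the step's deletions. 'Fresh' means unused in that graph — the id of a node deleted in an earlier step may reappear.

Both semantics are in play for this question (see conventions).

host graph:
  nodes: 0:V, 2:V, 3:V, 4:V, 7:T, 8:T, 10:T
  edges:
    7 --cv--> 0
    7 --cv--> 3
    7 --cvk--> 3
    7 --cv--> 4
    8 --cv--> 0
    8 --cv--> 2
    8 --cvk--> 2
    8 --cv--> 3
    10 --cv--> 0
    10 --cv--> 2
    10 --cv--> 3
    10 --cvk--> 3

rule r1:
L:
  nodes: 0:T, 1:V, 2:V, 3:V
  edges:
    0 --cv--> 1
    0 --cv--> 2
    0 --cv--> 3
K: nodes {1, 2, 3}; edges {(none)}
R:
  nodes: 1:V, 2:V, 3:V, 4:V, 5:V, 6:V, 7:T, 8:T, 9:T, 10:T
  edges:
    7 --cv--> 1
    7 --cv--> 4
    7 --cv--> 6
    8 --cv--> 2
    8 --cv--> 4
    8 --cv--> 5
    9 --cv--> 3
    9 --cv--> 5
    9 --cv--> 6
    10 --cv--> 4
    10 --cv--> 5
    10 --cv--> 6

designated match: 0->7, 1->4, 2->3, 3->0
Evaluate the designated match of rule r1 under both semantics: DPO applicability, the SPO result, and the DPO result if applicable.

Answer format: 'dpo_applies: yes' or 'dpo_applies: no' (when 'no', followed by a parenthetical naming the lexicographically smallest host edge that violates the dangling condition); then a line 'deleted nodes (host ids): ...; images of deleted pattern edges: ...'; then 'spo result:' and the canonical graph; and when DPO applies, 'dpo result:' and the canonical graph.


dpo_applies: no
(the rule deletes node 7, which keeps host edge (7,3,cvk) outside the match image — the dangling condition fails, DPO blocks; SPO proceeds and side-deletes such edges)
deleted nodes (host ids): 7; images of deleted pattern edges: (7,0,cv); (7,3,cv); (7,4,cv)
spo result:
nodes: 0:V, 2:V, 3:V, 4:V, 8:T, 10:T, 11:V, 12:V, 13:V, 14:T, 15:T, 16:T, 17:T
edges: (8,0,cv); (8,2,cv); (8,2,cvk); (8,3,cv); (10,0,cv); (10,2,cv); (10,3,cv); (10,3,cvk); (14,4,cv); (14,11,cv); (14,13,cv); (15,3,cv); (15,11,cv); (15,12,cv); (16,0,cv); (16,12,cv); (16,13,cv); (17,11,cv); (17,12,cv); (17,13,cv)


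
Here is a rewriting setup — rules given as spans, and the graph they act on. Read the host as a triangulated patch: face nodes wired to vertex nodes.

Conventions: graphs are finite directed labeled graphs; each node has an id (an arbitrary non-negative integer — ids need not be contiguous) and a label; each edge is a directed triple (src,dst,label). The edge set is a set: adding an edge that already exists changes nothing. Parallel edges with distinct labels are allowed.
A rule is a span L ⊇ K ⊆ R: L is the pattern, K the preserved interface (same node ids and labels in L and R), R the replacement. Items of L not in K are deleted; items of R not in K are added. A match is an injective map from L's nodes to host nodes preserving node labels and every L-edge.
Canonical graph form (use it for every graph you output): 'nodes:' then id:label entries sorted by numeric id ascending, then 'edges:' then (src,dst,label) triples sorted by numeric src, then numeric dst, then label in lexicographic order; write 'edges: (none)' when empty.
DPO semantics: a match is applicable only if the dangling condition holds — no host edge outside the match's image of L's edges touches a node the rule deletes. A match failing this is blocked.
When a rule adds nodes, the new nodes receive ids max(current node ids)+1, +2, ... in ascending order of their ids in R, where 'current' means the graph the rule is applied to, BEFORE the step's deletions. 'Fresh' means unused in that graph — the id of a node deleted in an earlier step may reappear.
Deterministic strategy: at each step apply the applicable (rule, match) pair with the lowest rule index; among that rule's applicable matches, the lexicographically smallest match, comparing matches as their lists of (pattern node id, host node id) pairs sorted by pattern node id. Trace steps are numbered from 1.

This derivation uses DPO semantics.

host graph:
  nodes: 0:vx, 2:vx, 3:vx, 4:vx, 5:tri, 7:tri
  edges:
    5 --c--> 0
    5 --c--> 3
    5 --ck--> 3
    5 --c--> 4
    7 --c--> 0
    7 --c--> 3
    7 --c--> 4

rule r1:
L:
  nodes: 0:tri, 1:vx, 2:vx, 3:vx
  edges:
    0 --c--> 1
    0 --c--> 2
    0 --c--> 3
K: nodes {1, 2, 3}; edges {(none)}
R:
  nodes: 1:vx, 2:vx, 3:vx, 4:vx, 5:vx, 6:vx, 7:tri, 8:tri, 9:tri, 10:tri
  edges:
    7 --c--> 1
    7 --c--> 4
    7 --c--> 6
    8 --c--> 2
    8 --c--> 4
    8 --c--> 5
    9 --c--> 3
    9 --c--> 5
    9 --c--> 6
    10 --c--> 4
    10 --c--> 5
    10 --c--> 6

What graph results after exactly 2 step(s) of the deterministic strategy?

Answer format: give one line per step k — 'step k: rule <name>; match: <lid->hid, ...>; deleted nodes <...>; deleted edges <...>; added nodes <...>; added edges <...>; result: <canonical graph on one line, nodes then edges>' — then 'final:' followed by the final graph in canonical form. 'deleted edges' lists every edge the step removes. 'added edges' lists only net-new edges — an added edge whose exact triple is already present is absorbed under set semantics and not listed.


step 1: rule r1; match: 0->7, 1->0, 2->3, 3->4; deleted nodes 7; deleted edges (7,0,c); (7,3,c); (7,4,c); added nodes 8, 9, 10, 11, 12, 13, 14; added edges (11,0,c); (11,8,c); (11,10,c); (12,3,c); (12,8,c); (12,9,c); (13,4,c); (13,9,c); (13,10,c); (14,8,c); (14,9,c); (14,10,c); result: nodes: 0:vx, 2:vx, 3:vx, 4:vx, 5:tri, 8:vx, 9:vx, 10:vx, 11:tri, 12:tri, 13:tri, 14:tri edges: (5,0,c); (5,3,c); (5,3,ck); (5,4,c); (11,0,c); (11,8,c); (11,10,c); (12,3,c); (12,8,c); (12,9,c); (13,4,c); (13,9,c); (13,10,c); (14,8,c); (14,9,c); (14,10,c)
step 2: rule r1; match: 0->11, 1->0, 2->8, 3->10; deleted nodes 11; deleted edges (11,0,c); (11,8,c); (11,10,c); added nodes 15, 16, 17, 18, 19, 20, 21; added edges (18,0,c); (18,15,c); (18,17,c); (19,8,c); (19,15,c); (19,16,c); (20,10,c); (20,16,c); (20,17,c); (21,15,c); (21,16,c); (21,17,c); result: nodes: 0:vx, 2:vx, 3:vx, 4:vx, 5:tri, 8:vx, 9:vx, 10:vx, 12:tri, 13:tri, 14:tri, 15:vx, 16:vx, 17:vx, 18:tri, 19:tri, 20:tri, 21:tri edges: (5,0,c); (5,3,c); (5,3,ck); (5,4,c); (12,3,c); (12,8,c); (12,9,c); (13,4,c); (13,9,c); (13,10,c); (14,8,c); (14,9,c); (14,10,c); (18,0,c); (18,15,c); (18,17,c); (19,8,c); (19,15,c); (19,16,c); (20,10,c); (20,16,c); (20,17,c); (21,15,c); (21,16,c); (21,17,c)
final:
nodes: 0:vx, 2:vx, 3:vx, 4:vx, 5:tri, 8:vx, 9:vx, 10:vx, 12:tri, 13:tri, 14:tri, 15:vx, 16:vx, 17:vx, 18:tri, 19:tri, 20:tri, 21:tri
edges: (5,0,c); (5,3,c); (5,3,ck); (5,4,c); (12,3,c); (12,8,c); (12,9,c); (13,4,c); (13,9,c); (13,10,c); (14,8,c); (14,9,c); (14,10,c); (18,0,c); (18,15,c); (18,17,c); (19,8,c); (19,15,c); (19,16,c); (20,10,c); (20,16,c); (20,17,c); (21,15,c); (21,16,c); (21,17,c)


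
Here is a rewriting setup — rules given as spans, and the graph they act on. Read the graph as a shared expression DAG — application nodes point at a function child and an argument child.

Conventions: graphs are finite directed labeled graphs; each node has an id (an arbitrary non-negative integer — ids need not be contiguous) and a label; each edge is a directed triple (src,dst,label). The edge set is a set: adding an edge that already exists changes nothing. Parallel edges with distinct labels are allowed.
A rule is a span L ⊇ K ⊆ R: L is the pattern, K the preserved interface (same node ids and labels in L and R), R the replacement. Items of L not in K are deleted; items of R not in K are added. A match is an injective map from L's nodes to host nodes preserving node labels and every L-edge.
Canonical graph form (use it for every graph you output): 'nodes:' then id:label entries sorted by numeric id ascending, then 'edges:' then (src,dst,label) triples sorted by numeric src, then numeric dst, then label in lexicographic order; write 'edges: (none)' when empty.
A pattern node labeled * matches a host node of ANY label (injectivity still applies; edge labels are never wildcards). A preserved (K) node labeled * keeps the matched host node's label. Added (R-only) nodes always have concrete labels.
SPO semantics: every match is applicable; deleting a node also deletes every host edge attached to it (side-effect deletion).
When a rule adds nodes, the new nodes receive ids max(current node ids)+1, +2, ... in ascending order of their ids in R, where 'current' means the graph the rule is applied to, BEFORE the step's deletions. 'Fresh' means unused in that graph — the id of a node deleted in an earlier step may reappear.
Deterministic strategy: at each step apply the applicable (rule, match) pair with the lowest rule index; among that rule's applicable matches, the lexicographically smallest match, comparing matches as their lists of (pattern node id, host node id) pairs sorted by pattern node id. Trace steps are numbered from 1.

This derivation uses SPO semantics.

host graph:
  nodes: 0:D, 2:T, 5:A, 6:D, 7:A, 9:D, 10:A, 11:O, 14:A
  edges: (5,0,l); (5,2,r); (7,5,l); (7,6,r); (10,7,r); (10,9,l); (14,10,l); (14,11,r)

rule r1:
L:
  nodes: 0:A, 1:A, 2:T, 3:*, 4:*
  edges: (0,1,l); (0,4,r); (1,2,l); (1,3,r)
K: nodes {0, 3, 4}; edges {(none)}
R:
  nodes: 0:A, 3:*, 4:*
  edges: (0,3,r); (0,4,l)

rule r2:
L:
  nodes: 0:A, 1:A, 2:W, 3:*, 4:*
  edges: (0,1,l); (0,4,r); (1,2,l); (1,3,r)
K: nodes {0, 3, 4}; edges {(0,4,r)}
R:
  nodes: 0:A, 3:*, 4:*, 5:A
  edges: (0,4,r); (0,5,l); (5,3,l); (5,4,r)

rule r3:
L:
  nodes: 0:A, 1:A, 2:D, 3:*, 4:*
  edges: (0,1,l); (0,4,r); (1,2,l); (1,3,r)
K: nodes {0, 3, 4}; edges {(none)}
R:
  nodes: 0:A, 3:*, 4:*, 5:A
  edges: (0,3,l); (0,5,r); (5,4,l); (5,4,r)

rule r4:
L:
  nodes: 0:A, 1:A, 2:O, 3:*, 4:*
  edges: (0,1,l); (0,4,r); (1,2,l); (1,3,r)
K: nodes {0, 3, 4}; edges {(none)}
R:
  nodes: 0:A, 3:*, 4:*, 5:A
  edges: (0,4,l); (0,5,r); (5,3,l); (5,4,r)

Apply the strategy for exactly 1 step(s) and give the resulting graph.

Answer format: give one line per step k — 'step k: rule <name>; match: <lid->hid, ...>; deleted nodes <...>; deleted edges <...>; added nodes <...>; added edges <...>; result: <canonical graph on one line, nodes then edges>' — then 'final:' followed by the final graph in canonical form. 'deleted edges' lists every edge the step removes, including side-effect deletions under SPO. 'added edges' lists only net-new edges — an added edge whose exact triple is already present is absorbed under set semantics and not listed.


step 1: rule r3; match: 0->7, 1->5, 2->0, 3->2, 4->6; deleted nodes 0, 5; deleted edges (5,0,l); (5,2,r); (7,5,l); (7,6,r); added nodes 15; added edges (7,2,l); (7,15,r); (15,6,l); (15,6,r); result: nodes: 2:T, 6:D, 7:A, 9:D, 10:A, 11:O, 14:A, 15:A edges: (7,2,l); (7,15,r); (10,7,r); (10,9,l); (14,10,l); (14,11,r); (15,6,l); (15,6,r)
final:
nodes: 2:T, 6:D, 7:A, 9:D, 10:A, 11:O, 14:A, 15:A
edges: (7,2,l); (7,15,r); (10,7,r); (10,9,l); (14,10,l); (14,11,r); (15,6,l); (15,6,r)


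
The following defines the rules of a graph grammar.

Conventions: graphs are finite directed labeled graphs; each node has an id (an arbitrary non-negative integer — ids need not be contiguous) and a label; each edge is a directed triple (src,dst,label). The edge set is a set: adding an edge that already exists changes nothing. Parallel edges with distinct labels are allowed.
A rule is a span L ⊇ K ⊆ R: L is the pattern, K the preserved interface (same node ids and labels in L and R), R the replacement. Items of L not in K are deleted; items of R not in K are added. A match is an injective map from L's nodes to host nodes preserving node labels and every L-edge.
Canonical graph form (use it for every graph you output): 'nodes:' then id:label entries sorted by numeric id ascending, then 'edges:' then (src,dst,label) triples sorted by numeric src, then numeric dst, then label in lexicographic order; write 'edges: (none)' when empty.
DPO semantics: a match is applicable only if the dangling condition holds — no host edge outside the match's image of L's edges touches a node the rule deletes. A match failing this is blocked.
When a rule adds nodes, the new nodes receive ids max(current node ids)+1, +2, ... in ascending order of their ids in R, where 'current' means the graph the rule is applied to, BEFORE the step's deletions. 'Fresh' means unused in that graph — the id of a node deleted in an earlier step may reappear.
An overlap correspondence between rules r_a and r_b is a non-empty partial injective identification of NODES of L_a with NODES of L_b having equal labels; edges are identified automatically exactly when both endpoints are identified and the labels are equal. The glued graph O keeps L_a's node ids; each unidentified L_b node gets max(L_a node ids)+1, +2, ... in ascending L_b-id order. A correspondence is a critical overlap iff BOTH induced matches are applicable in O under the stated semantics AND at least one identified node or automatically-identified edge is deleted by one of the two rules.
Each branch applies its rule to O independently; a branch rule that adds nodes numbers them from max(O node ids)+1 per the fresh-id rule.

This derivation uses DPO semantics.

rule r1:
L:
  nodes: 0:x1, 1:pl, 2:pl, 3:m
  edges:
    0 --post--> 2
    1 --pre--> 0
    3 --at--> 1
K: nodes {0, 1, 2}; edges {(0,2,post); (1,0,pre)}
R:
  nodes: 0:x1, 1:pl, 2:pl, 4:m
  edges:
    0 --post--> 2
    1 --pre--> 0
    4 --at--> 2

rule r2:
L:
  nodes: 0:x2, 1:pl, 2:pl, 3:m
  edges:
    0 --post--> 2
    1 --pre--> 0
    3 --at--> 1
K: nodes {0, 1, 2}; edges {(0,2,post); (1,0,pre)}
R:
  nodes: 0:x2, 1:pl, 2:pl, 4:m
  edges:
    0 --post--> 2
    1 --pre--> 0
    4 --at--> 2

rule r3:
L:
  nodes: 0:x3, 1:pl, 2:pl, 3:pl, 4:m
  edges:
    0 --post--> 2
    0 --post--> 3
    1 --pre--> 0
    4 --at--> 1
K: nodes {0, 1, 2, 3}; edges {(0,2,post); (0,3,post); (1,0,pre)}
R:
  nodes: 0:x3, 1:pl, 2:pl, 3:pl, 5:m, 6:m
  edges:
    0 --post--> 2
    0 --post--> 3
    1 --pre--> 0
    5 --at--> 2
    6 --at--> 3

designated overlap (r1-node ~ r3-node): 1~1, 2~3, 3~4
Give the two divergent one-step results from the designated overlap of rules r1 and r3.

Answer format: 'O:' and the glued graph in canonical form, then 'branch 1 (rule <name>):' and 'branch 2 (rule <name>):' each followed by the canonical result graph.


O:
nodes: 0:x1, 1:pl, 2:pl, 3:m, 4:x3, 5:pl
edges: (0,2,post); (1,0,pre); (1,4,pre); (3,1,at); (4,2,post); (4,5,post)
branch 1 (rule r1):
nodes: 0:x1, 1:pl, 2:pl, 4:x3, 5:pl, 6:m
edges: (0,2,post); (1,0,pre); (1,4,pre); (4,2,post); (4,5,post); (6,2,at)
branch 2 (rule r3):
nodes: 0:x1, 1:pl, 2:pl, 4:x3, 5:pl, 6:m, 7:m
edges: (0,2,post); (1,0,pre); (1,4,pre); (4,2,post); (4,5,post); (6,5,at); (7,2,at)


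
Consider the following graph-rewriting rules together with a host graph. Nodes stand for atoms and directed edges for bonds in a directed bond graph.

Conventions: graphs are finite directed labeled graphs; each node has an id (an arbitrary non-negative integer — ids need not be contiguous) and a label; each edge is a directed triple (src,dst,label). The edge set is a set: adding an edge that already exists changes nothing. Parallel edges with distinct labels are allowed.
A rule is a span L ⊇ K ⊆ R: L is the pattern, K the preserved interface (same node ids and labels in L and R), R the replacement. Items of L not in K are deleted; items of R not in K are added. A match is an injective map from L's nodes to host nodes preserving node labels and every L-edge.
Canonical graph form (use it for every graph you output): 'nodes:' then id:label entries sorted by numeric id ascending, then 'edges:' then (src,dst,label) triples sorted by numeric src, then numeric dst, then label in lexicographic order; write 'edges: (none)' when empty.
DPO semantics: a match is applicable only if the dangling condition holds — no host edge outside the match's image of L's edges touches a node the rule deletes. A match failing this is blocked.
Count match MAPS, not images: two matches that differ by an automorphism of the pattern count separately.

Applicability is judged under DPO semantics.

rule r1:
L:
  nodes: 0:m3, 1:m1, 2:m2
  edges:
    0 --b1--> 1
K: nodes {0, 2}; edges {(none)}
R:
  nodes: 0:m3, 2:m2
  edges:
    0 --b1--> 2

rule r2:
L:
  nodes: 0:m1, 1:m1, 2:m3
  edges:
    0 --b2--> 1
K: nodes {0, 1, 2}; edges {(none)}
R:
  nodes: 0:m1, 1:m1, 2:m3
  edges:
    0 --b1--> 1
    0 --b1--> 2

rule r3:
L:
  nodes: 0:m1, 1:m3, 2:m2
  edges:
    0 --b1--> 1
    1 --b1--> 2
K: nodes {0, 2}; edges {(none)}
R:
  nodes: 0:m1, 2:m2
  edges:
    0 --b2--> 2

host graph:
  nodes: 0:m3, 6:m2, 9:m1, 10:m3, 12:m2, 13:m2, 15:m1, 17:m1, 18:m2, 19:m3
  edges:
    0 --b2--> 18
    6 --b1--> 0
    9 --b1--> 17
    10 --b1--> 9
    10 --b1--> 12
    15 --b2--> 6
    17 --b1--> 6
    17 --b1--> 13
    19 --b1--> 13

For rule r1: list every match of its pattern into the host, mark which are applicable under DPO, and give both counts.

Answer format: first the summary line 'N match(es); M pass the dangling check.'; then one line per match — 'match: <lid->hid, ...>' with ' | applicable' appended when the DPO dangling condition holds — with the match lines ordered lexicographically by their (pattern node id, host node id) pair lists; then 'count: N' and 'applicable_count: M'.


4 match(es); 0 pass the dangling check.
match: 0->10, 1->9, 2->6
match: 0->10, 1->9, 2->12
match: 0->10, 1->9, 2->13
match: 0->10, 1->9, 2->18
count: 4
applicable_count: 0


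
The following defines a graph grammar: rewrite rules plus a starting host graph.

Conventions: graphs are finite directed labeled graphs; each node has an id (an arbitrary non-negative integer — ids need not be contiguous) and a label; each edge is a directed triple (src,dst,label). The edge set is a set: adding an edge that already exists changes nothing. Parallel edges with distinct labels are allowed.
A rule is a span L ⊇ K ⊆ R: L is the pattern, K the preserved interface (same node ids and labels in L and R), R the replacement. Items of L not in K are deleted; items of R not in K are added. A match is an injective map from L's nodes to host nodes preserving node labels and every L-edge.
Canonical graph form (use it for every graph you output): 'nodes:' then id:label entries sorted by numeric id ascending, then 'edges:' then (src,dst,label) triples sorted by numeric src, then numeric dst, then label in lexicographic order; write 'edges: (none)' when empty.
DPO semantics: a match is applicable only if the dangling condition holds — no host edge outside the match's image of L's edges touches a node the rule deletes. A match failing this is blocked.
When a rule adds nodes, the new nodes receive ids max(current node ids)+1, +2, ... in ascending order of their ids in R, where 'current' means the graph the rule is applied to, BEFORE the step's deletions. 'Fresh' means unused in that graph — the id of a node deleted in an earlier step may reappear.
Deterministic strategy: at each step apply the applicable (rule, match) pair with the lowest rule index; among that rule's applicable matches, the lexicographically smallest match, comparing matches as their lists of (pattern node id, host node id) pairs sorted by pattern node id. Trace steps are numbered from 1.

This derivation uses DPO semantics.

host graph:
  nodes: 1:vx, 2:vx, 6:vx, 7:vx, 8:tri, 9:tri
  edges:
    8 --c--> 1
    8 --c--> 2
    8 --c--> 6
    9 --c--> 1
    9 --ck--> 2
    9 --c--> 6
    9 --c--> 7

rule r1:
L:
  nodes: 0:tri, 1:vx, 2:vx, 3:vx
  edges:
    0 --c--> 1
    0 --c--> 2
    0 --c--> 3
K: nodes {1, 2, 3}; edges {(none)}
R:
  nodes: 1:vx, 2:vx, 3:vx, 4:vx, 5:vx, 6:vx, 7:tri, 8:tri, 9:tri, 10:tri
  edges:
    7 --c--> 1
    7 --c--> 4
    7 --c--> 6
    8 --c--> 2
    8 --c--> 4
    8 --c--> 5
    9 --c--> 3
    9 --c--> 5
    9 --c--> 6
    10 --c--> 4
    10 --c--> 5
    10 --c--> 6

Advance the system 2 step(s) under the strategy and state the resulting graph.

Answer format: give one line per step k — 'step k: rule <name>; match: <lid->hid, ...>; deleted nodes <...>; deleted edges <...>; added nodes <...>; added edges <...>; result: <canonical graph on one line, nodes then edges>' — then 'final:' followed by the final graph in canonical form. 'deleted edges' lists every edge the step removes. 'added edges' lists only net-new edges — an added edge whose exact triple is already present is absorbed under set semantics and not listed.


step 1: rule r1; match: 0->8, 1->1, 2->2, 3->6; deleted nodes 8; deleted edges (8,1,c); (8,2,c); (8,6,c); added nodes 10, 11, 12, 13, 14, 15, 16; added edges (13,1,c); (13,10,c); (13,12,c); (14,2,c); (14,10,c); (14,11,c); (15,6,c); (15,11,c); (15,12,c); (16,10,c); (16,11,c); (16,12,c); result: nodes: 1:vx, 2:vx, 6:vx, 7:vx, 9:tri, 10:vx, 11:vx, 12:vx, 13:tri, 14:tri, 15:tri, 16:tri edges: (9,1,c); (9,2,ck); (9,6,c); (9,7,c); (13,1,c); (13,10,c); (13,12,c); (14,2,c); (14,10,c); (14,11,c); (15,6,c); (15,11,c); (15,12,c); (16,10,c); (16,11,c); (16,12,c)
step 2: rule r1; match: 0->13, 1->1, 2->10, 3->12; deleted nodes 13; deleted edges (13,1,c); (13,10,c); (13,12,c); added nodes 17, 18, 19, 20, 21, 22, 23; added edges (20,1,c); (20,17,c); (20,19,c); (21,10,c); (21,17,c); (21,18,c); (22,12,c); (22,18,c); (22,19,c); (23,17,c); (23,18,c); (23,19,c); result: nodes: 1:vx, 2:vx, 6:vx, 7:vx, 9:tri, 10:vx, 11:vx, 12:vx, 14:tri, 15:tri, 16:tri, 17:vx, 18:vx, 19:vx, 20:tri, 21:tri, 22:tri, 23:tri edges: (9,1,c); (9,2,ck); (9,6,c); (9,7,c); (14,2,c); (14,10,c); (14,11,c); (15,6,c); (15,11,c); (15,12,c); (16,10,c); (16,11,c); (16,12,c); (20,1,c); (20,17,c); (20,19,c); (21,10,c); (21,17,c); (21,18,c); (22,12,c); (22,18,c); (22,19,c); (23,17,c); (23,18,c); (23,19,c)
final:
nodes: 1:vx, 2:vx, 6:vx, 7:vx, 9:tri, 10:vx, 11:vx, 12:vx, 14:tri, 15:tri, 16:tri, 17:vx, 18:vx, 19:vx, 20:tri, 21:tri, 22:tri, 23:tri
edges: (9,1,c); (9,2,ck); (9,6,c); (9,7,c); (14,2,c); (14,10,c); (14,11,c); (15,6,c); (15,11,c); (15,12,c); (16,10,c); (16,11,c); (16,12,c); (20,1,c); (20,17,c); (20,19,c); (21,10,c); (21,17,c); (21,18,c); (22,12,c); (22,18,c); (22,19,c); (23,17,c); (23,18,c); (23,19,c)
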